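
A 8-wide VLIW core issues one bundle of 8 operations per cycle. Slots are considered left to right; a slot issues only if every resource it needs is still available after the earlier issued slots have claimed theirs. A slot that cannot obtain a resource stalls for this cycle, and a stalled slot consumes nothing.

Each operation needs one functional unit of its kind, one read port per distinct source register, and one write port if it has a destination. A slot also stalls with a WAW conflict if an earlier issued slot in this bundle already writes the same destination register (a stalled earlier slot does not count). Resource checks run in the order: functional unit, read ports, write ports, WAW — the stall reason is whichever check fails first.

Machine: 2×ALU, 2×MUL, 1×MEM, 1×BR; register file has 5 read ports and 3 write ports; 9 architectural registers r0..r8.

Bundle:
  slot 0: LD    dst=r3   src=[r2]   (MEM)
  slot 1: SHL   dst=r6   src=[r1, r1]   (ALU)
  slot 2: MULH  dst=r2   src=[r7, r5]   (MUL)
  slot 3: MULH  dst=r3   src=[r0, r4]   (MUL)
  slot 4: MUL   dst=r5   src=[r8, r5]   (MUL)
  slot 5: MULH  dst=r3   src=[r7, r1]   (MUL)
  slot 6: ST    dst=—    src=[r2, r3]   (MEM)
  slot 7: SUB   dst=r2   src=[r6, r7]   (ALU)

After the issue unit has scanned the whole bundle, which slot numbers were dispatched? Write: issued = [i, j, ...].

slot 0 (MEM): ISSUE — free A2,Mu2,Ld0,B1 rp4 wp2
slot 1 (ALU): ISSUE — free A1,Mu2,Ld0,B1 rp3 wp1
slot 2 (MUL): ISSUE — free A1,Mu1,Ld0,B1 rp1 wp0
slot 3 (MUL): stall RD_PORT — free A1,Mu1,Ld0,B1 rp1 wp0
slot 4 (MUL): stall RD_PORT — free A1,Mu1,Ld0,B1 rp1 wp0
slot 5 (MUL): stall RD_PORT — free A1,Mu1,Ld0,B1 rp1 wp0
slot 6 (MEM): stall FU — free A1,Mu1,Ld0,B1 rp1 wp0
slot 7 (ALU): stall RD_PORT — free A1,Mu1,Ld0,B1 rp1 wp0

issued = [0, 1, 2]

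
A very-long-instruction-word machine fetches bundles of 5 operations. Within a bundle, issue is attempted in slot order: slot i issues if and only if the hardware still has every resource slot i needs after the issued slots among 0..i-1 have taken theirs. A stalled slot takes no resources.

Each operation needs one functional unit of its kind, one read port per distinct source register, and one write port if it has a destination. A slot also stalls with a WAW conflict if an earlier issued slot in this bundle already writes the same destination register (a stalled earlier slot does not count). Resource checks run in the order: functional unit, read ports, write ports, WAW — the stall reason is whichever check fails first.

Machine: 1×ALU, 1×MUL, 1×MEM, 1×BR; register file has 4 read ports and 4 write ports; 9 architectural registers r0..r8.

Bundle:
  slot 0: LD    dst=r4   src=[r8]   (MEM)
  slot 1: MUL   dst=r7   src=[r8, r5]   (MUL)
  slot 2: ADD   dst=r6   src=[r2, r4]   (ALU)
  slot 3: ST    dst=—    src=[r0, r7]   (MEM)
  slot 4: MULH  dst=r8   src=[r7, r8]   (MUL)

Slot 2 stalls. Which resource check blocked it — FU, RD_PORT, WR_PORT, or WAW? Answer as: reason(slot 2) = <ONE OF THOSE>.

  0. MEM→r4 ⇒ go  {1A/1Mu/0Ld/1B | 3r 3w}
  1. MUL→r7 ⇒ go  {1A/0Mu/0Ld/1B | 1r 2w}
  2. ALU→r6 ⇒ no(RD_PORT)  {1A/0Mu/0Ld/1B | 1r 2w}
  3. MEM ⇒ no(FU)  {1A/0Mu/0Ld/1B | 1r 2w}
  4. MUL→r8 ⇒ no(FU)  {1A/0Mu/0Ld/1B | 1r 2w}

reason(slot 2) = RD_PORT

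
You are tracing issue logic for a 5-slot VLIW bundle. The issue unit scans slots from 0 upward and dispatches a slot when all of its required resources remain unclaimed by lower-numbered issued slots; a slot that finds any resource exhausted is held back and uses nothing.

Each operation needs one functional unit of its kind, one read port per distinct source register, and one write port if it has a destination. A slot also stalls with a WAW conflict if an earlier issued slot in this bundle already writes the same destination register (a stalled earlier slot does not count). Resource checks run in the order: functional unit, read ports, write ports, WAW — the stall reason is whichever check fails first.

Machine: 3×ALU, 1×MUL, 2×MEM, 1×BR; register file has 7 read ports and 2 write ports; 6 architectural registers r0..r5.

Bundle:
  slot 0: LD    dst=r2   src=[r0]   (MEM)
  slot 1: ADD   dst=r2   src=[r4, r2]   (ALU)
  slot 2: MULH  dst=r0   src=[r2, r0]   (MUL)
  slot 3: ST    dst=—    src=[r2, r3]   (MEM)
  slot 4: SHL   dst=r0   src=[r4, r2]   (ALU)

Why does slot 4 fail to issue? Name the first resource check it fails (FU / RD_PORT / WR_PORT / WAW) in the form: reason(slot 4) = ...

[0] MEM needs rd=1 wr=1: ok; after: ALU=3 MUL=1 MEM=1 BR=1, R=6, W=1
[1] ALU needs rd=2 wr=1: WAW; after: ALU=3 MUL=1 MEM=1 BR=1, R=6, W=1
[2] MUL needs rd=2 wr=1: ok; after: ALU=3 MUL=0 MEM=1 BR=1, R=4, W=0
[3] MEM needs rd=2 wr=0: ok; after: ALU=3 MUL=0 MEM=0 BR=1, R=2, W=0
[4] ALU needs rd=2 wr=1: WR_PORT; after: ALU=3 MUL=0 MEM=0 BR=1, R=2, W=0

reason(slot 4) = WR_PORT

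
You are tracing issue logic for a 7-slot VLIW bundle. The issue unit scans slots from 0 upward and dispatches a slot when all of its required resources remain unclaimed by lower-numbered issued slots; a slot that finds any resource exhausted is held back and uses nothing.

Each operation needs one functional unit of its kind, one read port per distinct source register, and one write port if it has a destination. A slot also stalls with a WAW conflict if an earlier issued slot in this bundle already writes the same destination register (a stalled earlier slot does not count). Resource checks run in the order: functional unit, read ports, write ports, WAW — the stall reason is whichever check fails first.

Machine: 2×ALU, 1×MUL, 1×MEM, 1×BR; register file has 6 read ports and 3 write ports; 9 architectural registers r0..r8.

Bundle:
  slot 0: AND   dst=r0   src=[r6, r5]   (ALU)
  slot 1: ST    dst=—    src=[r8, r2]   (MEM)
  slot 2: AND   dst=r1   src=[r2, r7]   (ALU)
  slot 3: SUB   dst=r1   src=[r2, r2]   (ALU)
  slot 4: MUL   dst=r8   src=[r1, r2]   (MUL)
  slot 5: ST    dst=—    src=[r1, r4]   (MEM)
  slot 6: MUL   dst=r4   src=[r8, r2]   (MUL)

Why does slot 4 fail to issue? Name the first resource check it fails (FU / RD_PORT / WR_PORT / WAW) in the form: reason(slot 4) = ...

reason(slot 4) = RD_PORT

slot 0 (ALU): ISSUE — free A1,Mu1,Ld1,B1 rp4 wp2
slot 1 (MEM): ISSUE — free A1,Mu1,Ld0,B1 rp2 wp2
slot 2 (ALU): ISSUE — free A0,Mu1,Ld0,B1 rp0 wp1
slot 3 (ALU): stall FU — free A0,Mu1,Ld0,B1 rp0 wp1
slot 4 (MUL): stall RD_PORT — free A0,Mu1,Ld0,B1 rp0 wp1
slot 5 (MEM): stall FU — free A0,Mu1,Ld0,B1 rp0 wp1
slot 6 (MUL): stall RD_PORT — free A0,Mu1,Ld0,B1 rp0 wp1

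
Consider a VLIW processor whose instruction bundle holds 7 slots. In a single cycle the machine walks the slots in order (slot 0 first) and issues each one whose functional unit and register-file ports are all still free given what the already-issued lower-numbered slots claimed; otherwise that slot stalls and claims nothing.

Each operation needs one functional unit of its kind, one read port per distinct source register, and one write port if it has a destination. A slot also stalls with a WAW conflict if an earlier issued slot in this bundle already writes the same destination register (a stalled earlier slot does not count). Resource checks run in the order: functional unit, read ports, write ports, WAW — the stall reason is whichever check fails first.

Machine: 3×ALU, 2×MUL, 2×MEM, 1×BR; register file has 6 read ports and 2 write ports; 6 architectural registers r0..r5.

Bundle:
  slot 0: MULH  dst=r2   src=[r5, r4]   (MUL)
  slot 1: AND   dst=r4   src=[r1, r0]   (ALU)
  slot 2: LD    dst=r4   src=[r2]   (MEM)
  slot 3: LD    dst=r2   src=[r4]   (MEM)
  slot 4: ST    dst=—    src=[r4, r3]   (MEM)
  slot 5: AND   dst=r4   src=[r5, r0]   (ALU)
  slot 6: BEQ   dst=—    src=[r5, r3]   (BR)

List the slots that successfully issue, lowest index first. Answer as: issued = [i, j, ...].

#0 MUL src=r5,r4 dispatched  <A:3 Mu:1 Ld:2 B:1 rd:4 wr:1>
#1 ALU src=r1,r0 dispatched  <A:2 Mu:1 Ld:2 B:1 rd:2 wr:0>
#2 MEM src=r2 held:WR_PORT  <A:2 Mu:1 Ld:2 B:1 rd:2 wr:0>
#3 MEM src=r4 held:WR_PORT  <A:2 Mu:1 Ld:2 B:1 rd:2 wr:0>
#4 MEM src=r4,r3 dispatched  <A:2 Mu:1 Ld:1 B:1 rd:0 wr:0>
#5 ALU src=r5,r0 held:RD_PORT  <A:2 Mu:1 Ld:1 B:1 rd:0 wr:0>
#6 BR src=r5,r3 held:RD_PORT  <A:2 Mu:1 Ld:1 B:1 rd:0 wr:0>

issued = [0, 1, 4]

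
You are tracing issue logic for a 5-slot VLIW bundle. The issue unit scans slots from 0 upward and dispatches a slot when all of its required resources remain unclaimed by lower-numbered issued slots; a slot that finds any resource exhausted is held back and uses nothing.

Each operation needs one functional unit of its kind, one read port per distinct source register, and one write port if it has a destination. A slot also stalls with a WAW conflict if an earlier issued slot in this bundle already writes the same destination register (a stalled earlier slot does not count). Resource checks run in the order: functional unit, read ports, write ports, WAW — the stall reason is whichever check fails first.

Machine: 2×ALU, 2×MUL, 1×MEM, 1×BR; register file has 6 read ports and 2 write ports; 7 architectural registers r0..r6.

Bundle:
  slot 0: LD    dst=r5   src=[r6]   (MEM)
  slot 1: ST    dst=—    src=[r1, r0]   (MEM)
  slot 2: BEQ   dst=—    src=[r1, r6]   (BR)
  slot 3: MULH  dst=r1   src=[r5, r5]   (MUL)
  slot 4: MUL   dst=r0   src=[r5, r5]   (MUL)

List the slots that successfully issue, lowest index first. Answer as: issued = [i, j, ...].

#0 MEM src=r6 dispatched  <A:2 Mu:2 Ld:0 B:1 rd:5 wr:1>
#1 MEM src=r1,r0 held:FU  <A:2 Mu:2 Ld:0 B:1 rd:5 wr:1>
#2 BR src=r1,r6 dispatched  <A:2 Mu:2 Ld:0 B:0 rd:3 wr:1>
#3 MUL src=r5,r5 dispatched  <A:2 Mu:1 Ld:0 B:0 rd:2 wr:0>
#4 MUL src=r5,r5 held:WR_PORT  <A:2 Mu:1 Ld:0 B:0 rd:2 wr:0>

issued = [0, 2, 3]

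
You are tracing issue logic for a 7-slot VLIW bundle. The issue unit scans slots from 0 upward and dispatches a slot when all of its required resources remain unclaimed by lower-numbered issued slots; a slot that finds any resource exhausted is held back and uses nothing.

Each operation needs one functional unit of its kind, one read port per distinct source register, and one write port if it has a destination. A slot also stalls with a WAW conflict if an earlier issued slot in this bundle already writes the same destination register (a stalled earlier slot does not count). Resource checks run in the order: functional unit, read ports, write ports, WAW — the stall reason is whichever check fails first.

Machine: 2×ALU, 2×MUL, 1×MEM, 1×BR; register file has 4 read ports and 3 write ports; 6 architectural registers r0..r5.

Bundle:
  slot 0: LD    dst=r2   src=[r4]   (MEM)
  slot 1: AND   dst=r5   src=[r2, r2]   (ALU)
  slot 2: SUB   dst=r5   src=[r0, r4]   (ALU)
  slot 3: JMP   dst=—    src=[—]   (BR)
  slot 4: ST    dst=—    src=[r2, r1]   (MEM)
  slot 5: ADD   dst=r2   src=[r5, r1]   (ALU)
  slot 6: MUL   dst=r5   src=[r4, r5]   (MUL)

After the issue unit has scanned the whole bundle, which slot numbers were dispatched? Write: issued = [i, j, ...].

issued = [0, 1, 3]

#0 MEM src=r4 dispatched  <A:2 Mu:2 Ld:0 B:1 rd:3 wr:2>
#1 ALU src=r2,r2 dispatched  <A:1 Mu:2 Ld:0 B:1 rd:2 wr:1>
#2 ALU src=r0,r4 held:WAW  <A:1 Mu:2 Ld:0 B:1 rd:2 wr:1>
#3 BR src=- dispatched  <A:1 Mu:2 Ld:0 B:0 rd:2 wr:1>
#4 MEM src=r2,r1 held:FU  <A:1 Mu:2 Ld:0 B:0 rd:2 wr:1>
#5 ALU src=r5,r1 held:WAW  <A:1 Mu:2 Ld:0 B:0 rd:2 wr:1>
#6 MUL src=r4,r5 held:WAW  <A:1 Mu:2 Ld:0 B:0 rd:2 wr:1>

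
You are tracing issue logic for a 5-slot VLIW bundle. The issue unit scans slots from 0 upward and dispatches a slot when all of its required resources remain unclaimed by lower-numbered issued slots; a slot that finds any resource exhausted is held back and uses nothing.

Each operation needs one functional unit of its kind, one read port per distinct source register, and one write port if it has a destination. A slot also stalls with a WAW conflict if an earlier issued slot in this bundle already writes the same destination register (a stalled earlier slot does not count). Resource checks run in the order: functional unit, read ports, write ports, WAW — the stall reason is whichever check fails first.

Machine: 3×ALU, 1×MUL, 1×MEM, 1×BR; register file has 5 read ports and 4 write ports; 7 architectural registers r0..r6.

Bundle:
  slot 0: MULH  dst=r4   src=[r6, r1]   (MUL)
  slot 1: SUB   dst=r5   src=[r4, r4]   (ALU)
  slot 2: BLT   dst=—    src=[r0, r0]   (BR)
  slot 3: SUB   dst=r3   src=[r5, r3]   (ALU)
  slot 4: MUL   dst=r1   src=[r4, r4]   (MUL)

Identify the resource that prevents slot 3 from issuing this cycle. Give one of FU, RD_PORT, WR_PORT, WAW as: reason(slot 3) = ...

reason(slot 3) = RD_PORT

  0. MUL→r4 ⇒ go  {3A/0Mu/1Ld/1B | 3r 3w}
  1. ALU→r5 ⇒ go  {2A/0Mu/1Ld/1B | 2r 2w}
  2. BR ⇒ go  {2A/0Mu/1Ld/0B | 1r 2w}
  3. ALU→r3 ⇒ no(RD_PORT)  {2A/0Mu/1Ld/0B | 1r 2w}
  4. MUL→r1 ⇒ no(FU)  {2A/0Mu/1Ld/0B | 1r 2w}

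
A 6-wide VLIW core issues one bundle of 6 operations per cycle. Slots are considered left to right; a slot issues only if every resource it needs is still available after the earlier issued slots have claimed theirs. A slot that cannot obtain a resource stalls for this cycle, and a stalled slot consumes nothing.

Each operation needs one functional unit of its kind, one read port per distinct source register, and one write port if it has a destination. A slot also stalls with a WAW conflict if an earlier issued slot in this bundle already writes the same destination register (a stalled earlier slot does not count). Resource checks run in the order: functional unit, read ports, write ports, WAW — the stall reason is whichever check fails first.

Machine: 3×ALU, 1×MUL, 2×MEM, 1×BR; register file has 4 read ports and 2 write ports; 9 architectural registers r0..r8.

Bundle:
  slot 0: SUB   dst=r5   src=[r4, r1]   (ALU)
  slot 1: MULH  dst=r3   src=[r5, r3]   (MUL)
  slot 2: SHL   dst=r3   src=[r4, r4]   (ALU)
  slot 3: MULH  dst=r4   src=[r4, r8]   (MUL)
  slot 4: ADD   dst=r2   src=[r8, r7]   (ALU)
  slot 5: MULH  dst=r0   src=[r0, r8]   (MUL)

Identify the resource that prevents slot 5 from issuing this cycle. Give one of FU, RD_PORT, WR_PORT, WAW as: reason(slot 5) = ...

reason(slot 5) = FU

(0) want 1×ALU +2rd +1wr — yes → AL2|MU1|ME2|BR1|rd2|wr1
(1) want 1×MUL +2rd +1wr — yes → AL2|MU0|ME2|BR1|rd0|wr0
(2) want 1×ALU +1rd +1wr — RD_PORT → AL2|MU0|ME2|BR1|rd0|wr0
(3) want 1×MUL +2rd +1wr — FU → AL2|MU0|ME2|BR1|rd0|wr0
(4) want 1×ALU +2rd +1wr — RD_PORT → AL2|MU0|ME2|BR1|rd0|wr0
(5) want 1×MUL +2rd +1wr — FU → AL2|MU0|ME2|BR1|rd0|wr0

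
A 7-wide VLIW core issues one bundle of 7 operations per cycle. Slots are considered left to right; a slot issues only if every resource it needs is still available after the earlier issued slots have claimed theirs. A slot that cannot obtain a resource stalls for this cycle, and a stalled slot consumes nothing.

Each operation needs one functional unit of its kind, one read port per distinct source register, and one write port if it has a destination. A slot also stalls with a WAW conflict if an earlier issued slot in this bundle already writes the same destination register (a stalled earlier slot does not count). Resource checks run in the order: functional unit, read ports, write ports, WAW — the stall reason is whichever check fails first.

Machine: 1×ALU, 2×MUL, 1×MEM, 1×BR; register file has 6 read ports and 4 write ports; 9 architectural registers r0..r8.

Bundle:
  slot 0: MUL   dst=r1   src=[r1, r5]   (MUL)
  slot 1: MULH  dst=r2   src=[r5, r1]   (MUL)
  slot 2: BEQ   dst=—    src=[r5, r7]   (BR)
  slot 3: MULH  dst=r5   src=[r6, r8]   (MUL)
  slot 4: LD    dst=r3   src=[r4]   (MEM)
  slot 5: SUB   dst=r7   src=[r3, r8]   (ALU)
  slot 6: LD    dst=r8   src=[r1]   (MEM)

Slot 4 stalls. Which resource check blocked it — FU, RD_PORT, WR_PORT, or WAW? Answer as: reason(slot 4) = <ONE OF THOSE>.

reason(slot 4) = RD_PORT

  0. MUL→r1 ⇒ go  {1A/1Mu/1Ld/1B | 4r 3w}
  1. MUL→r2 ⇒ go  {1A/0Mu/1Ld/1B | 2r 2w}
  2. BR ⇒ go  {1A/0Mu/1Ld/0B | 0r 2w}
  3. MUL→r5 ⇒ no(FU)  {1A/0Mu/1Ld/0B | 0r 2w}
  4. MEM→r3 ⇒ no(RD_PORT)  {1A/0Mu/1Ld/0B | 0r 2w}
  5. ALU→r7 ⇒ no(RD_PORT)  {1A/0Mu/1Ld/0B | 0r 2w}
  6. MEM→r8 ⇒ no(RD_PORT)  {1A/0Mu/1Ld/0B | 0r 2w}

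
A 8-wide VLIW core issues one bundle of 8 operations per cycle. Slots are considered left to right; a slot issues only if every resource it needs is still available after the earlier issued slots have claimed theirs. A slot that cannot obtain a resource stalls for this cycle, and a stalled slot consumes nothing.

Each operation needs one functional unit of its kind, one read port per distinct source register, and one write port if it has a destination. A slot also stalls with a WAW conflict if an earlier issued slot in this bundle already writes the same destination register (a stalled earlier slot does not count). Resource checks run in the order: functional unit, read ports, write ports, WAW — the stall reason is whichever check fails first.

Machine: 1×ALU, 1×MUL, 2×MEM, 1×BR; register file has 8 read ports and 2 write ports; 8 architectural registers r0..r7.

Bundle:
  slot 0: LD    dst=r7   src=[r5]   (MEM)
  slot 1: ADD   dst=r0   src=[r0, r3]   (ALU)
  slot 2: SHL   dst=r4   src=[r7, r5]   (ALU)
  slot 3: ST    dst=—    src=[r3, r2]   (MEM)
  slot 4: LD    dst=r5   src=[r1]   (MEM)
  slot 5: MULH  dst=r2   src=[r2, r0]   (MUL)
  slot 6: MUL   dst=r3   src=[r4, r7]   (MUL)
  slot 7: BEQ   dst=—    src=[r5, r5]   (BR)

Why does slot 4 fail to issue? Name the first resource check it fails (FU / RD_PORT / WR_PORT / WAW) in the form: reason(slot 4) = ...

reason(slot 4) = FU

[0] MEM needs rd=1 wr=1: ok; after: ALU=1 MUL=1 MEM=1 BR=1, R=7, W=1
[1] ALU needs rd=2 wr=1: ok; after: ALU=0 MUL=1 MEM=1 BR=1, R=5, W=0
[2] ALU needs rd=2 wr=1: FU; after: ALU=0 MUL=1 MEM=1 BR=1, R=5, W=0
[3] MEM needs rd=2 wr=0: ok; after: ALU=0 MUL=1 MEM=0 BR=1, R=3, W=0
[4] MEM needs rd=1 wr=1: FU; after: ALU=0 MUL=1 MEM=0 BR=1, R=3, W=0
[5] MUL needs rd=2 wr=1: WR_PORT; after: ALU=0 MUL=1 MEM=0 BR=1, R=3, W=0
[6] MUL needs rd=2 wr=1: WR_PORT; after: ALU=0 MUL=1 MEM=0 BR=1, R=3, W=0
[7] BR needs rd=1 wr=0: ok; after: ALU=0 MUL=1 MEM=0 BR=0, R=2, W=0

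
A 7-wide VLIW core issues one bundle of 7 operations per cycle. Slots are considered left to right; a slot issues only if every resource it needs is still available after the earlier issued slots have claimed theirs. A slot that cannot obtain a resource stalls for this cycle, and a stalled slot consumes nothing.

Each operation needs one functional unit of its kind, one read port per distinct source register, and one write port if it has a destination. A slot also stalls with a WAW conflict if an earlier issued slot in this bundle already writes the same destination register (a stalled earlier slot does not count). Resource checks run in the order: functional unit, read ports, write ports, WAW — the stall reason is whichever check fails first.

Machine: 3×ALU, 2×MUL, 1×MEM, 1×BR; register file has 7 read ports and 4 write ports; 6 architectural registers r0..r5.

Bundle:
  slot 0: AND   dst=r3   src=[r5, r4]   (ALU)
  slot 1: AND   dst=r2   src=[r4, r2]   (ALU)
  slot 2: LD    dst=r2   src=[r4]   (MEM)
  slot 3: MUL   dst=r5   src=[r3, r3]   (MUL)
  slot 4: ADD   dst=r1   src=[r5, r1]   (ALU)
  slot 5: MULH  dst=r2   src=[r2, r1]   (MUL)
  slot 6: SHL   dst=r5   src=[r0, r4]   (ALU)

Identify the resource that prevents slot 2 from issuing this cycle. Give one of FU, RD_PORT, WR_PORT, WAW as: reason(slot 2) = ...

slot 0 (ALU): ISSUE — free A2,Mu2,Ld1,B1 rp5 wp3
slot 1 (ALU): ISSUE — free A1,Mu2,Ld1,B1 rp3 wp2
slot 2 (MEM): stall WAW — free A1,Mu2,Ld1,B1 rp3 wp2
slot 3 (MUL): ISSUE — free A1,Mu1,Ld1,B1 rp2 wp1
slot 4 (ALU): ISSUE — free A0,Mu1,Ld1,B1 rp0 wp0
slot 5 (MUL): stall RD_PORT — free A0,Mu1,Ld1,B1 rp0 wp0
slot 6 (ALU): stall FU — free A0,Mu1,Ld1,B1 rp0 wp0

reason(slot 2) = WAW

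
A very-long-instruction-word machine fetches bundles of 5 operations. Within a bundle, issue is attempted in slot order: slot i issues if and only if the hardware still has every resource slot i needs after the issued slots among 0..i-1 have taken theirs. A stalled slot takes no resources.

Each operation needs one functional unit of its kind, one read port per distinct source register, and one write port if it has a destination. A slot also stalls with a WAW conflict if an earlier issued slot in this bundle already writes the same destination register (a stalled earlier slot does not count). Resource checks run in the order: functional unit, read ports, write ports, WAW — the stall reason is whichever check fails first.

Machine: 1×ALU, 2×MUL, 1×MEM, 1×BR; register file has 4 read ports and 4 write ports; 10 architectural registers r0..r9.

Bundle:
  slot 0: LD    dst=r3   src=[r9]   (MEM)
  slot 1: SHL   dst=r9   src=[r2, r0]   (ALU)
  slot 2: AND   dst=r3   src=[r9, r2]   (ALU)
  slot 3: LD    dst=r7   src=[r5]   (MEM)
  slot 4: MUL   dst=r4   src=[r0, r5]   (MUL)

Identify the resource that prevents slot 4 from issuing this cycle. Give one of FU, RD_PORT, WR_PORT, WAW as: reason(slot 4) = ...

  0. MEM→r3 ⇒ go  {1A/2Mu/0Ld/1B | 3r 3w}
  1. ALU→r9 ⇒ go  {0A/2Mu/0Ld/1B | 1r 2w}
  2. ALU→r3 ⇒ no(FU)  {0A/2Mu/0Ld/1B | 1r 2w}
  3. MEM→r7 ⇒ no(FU)  {0A/2Mu/0Ld/1B | 1r 2w}
  4. MUL→r4 ⇒ no(RD_PORT)  {0A/2Mu/0Ld/1B | 1r 2w}

reason(slot 4) = RD_PORT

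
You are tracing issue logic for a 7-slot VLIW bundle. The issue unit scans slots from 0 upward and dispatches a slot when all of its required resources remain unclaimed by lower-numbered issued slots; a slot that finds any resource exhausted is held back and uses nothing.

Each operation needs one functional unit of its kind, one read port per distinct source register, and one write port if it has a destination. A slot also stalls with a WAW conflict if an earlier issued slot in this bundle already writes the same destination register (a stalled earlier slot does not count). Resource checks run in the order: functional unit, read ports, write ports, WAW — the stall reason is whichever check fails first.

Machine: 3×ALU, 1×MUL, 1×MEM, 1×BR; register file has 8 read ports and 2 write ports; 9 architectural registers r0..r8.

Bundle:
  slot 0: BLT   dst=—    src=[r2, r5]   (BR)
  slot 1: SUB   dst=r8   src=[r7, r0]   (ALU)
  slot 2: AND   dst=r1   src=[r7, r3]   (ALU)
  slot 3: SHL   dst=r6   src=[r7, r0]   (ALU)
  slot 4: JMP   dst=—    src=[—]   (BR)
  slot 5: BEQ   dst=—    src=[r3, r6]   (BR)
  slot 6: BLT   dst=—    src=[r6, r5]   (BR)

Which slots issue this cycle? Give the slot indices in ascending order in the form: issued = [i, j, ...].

[0] BR needs rd=2 wr=0: ok; after: ALU=3 MUL=1 MEM=1 BR=0, R=6, W=2
[1] ALU needs rd=2 wr=1: ok; after: ALU=2 MUL=1 MEM=1 BR=0, R=4, W=1
[2] ALU needs rd=2 wr=1: ok; after: ALU=1 MUL=1 MEM=1 BR=0, R=2, W=0
[3] ALU needs rd=2 wr=1: WR_PORT; after: ALU=1 MUL=1 MEM=1 BR=0, R=2, W=0
[4] BR needs rd=0 wr=0: FU; after: ALU=1 MUL=1 MEM=1 BR=0, R=2, W=0
[5] BR needs rd=2 wr=0: FU; after: ALU=1 MUL=1 MEM=1 BR=0, R=2, W=0
[6] BR needs rd=2 wr=0: FU; after: ALU=1 MUL=1 MEM=1 BR=0, R=2, W=0

issued = [0, 1, 2]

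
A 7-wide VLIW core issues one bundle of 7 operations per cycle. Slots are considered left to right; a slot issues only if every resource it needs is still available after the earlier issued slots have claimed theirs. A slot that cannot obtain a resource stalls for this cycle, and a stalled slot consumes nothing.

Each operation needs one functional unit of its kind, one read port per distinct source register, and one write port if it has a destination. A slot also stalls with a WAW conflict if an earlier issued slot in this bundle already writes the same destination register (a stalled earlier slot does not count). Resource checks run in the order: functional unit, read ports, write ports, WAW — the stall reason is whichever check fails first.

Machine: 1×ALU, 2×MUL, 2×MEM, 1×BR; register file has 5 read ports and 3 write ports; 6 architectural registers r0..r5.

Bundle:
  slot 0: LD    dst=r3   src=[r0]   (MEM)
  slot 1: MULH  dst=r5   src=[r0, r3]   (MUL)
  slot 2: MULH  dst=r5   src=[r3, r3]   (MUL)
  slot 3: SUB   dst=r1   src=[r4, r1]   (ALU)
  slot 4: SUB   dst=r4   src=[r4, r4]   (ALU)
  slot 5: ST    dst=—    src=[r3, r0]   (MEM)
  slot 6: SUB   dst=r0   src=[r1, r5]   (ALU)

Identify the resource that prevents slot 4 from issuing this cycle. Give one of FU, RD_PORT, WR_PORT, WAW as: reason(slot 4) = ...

reason(slot 4) = FU

#0 MEM src=r0 dispatched  <A:1 Mu:2 Ld:1 B:1 rd:4 wr:2>
#1 MUL src=r0,r3 dispatched  <A:1 Mu:1 Ld:1 B:1 rd:2 wr:1>
#2 MUL src=r3,r3 held:WAW  <A:1 Mu:1 Ld:1 B:1 rd:2 wr:1>
#3 ALU src=r4,r1 dispatched  <A:0 Mu:1 Ld:1 B:1 rd:0 wr:0>
#4 ALU src=r4,r4 held:FU  <A:0 Mu:1 Ld:1 B:1 rd:0 wr:0>
#5 MEM src=r3,r0 held:RD_PORT  <A:0 Mu:1 Ld:1 B:1 rd:0 wr:0>
#6 ALU src=r1,r5 held:FU  <A:0 Mu:1 Ld:1 B:1 rd:0 wr:0>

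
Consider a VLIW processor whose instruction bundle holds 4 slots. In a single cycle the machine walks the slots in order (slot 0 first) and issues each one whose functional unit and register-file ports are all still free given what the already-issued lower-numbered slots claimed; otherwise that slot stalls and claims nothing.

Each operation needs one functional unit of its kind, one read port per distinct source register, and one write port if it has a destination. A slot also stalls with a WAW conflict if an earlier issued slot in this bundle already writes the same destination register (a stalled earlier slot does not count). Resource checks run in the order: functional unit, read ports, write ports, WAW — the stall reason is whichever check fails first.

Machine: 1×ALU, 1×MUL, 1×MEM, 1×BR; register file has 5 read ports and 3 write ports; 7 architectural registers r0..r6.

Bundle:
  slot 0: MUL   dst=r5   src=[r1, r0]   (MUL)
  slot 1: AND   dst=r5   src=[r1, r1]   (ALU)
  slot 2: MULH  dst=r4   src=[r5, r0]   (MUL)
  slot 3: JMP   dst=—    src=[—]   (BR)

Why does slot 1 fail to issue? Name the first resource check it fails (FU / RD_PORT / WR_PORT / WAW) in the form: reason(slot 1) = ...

(0) want 1×MUL +2rd +1wr — yes → AL1|MU0|ME1|BR1|rd3|wr2
(1) want 1×ALU +1rd +1wr — WAW → AL1|MU0|ME1|BR1|rd3|wr2
(2) want 1×MUL +2rd +1wr — FU → AL1|MU0|ME1|BR1|rd3|wr2
(3) want 1×BR +0rd +0wr — yes → AL1|MU0|ME1|BR0|rd3|wr2

reason(slot 1) = WAW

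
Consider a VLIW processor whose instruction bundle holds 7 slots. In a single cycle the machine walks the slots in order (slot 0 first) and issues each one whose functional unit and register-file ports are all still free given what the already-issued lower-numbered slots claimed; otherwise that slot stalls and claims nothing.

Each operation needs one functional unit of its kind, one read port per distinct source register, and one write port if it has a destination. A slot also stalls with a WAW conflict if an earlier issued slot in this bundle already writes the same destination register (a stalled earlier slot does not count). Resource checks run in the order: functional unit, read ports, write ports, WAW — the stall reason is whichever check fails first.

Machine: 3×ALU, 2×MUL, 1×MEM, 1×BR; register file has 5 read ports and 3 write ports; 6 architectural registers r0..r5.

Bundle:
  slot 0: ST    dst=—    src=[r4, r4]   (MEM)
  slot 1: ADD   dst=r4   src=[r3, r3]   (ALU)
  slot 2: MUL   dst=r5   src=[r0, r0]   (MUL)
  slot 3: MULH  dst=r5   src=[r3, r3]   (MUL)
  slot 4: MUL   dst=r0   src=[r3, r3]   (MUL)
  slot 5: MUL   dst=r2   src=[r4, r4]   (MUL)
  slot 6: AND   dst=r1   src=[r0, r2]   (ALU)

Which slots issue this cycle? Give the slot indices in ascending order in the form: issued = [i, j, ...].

  0. MEM ⇒ go  {3A/2Mu/0Ld/1B | 4r 3w}
  1. ALU→r4 ⇒ go  {2A/2Mu/0Ld/1B | 3r 2w}
  2. MUL→r5 ⇒ go  {2A/1Mu/0Ld/1B | 2r 1w}
  3. MUL→r5 ⇒ no(WAW)  {2A/1Mu/0Ld/1B | 2r 1w}
  4. MUL→r0 ⇒ go  {2A/0Mu/0Ld/1B | 1r 0w}
  5. MUL→r2 ⇒ no(FU)  {2A/0Mu/0Ld/1B | 1r 0w}
  6. ALU→r1 ⇒ no(RD_PORT)  {2A/0Mu/0Ld/1B | 1r 0w}

issued = [0, 1, 2, 4]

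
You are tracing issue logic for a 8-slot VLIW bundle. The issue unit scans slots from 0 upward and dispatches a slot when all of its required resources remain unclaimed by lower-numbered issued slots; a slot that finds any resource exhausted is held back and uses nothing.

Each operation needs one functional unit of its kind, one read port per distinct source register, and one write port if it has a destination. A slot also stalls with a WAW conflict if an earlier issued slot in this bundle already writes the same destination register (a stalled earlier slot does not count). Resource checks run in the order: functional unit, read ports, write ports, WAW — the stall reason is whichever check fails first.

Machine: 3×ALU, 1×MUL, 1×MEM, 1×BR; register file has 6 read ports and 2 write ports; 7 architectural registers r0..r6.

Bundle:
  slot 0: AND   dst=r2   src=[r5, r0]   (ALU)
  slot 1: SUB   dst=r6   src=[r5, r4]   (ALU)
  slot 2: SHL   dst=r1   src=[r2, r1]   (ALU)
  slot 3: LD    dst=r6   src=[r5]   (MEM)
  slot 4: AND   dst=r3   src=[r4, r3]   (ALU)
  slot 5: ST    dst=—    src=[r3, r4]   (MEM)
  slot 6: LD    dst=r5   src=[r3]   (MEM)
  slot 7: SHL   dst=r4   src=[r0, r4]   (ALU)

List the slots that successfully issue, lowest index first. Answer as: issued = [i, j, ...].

[0] ALU needs rd=2 wr=1: ok; after: ALU=2 MUL=1 MEM=1 BR=1, R=4, W=1
[1] ALU needs rd=2 wr=1: ok; after: ALU=1 MUL=1 MEM=1 BR=1, R=2, W=0
[2] ALU needs rd=2 wr=1: WR_PORT; after: ALU=1 MUL=1 MEM=1 BR=1, R=2, W=0
[3] MEM needs rd=1 wr=1: WR_PORT; after: ALU=1 MUL=1 MEM=1 BR=1, R=2, W=0
[4] ALU needs rd=2 wr=1: WR_PORT; after: ALU=1 MUL=1 MEM=1 BR=1, R=2, W=0
[5] MEM needs rd=2 wr=0: ok; after: ALU=1 MUL=1 MEM=0 BR=1, R=0, W=0
[6] MEM needs rd=1 wr=1: FU; after: ALU=1 MUL=1 MEM=0 BR=1, R=0, W=0
[7] ALU needs rd=2 wr=1: RD_PORT; after: ALU=1 MUL=1 MEM=0 BR=1, R=0, W=0

issued = [0, 1, 5]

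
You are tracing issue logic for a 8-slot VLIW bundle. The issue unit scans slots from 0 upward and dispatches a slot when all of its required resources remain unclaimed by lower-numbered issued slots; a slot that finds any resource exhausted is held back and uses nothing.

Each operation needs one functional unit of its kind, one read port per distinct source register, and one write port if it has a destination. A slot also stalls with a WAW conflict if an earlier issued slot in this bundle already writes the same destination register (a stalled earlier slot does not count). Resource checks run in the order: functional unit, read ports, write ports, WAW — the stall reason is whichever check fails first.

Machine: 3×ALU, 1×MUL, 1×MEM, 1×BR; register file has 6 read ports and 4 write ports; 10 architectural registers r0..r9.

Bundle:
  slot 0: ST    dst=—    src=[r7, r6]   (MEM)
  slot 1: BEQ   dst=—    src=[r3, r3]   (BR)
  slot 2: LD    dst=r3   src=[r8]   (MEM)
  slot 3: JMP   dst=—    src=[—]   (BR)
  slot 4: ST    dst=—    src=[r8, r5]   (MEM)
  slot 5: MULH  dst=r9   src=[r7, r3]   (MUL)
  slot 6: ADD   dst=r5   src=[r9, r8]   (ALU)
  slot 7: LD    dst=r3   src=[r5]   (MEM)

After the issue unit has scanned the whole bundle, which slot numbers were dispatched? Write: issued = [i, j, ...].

[0] MEM needs rd=2 wr=0: ok; after: ALU=3 MUL=1 MEM=0 BR=1, R=4, W=4
[1] BR needs rd=1 wr=0: ok; after: ALU=3 MUL=1 MEM=0 BR=0, R=3, W=4
[2] MEM needs rd=1 wr=1: FU; after: ALU=3 MUL=1 MEM=0 BR=0, R=3, W=4
[3] BR needs rd=0 wr=0: FU; after: ALU=3 MUL=1 MEM=0 BR=0, R=3, W=4
[4] MEM needs rd=2 wr=0: FU; after: ALU=3 MUL=1 MEM=0 BR=0, R=3, W=4
[5] MUL needs rd=2 wr=1: ok; after: ALU=3 MUL=0 MEM=0 BR=0, R=1, W=3
[6] ALU needs rd=2 wr=1: RD_PORT; after: ALU=3 MUL=0 MEM=0 BR=0, R=1, W=3
[7] MEM needs rd=1 wr=1: FU; after: ALU=3 MUL=0 MEM=0 BR=0, R=1, W=3

issued = [0, 1, 5]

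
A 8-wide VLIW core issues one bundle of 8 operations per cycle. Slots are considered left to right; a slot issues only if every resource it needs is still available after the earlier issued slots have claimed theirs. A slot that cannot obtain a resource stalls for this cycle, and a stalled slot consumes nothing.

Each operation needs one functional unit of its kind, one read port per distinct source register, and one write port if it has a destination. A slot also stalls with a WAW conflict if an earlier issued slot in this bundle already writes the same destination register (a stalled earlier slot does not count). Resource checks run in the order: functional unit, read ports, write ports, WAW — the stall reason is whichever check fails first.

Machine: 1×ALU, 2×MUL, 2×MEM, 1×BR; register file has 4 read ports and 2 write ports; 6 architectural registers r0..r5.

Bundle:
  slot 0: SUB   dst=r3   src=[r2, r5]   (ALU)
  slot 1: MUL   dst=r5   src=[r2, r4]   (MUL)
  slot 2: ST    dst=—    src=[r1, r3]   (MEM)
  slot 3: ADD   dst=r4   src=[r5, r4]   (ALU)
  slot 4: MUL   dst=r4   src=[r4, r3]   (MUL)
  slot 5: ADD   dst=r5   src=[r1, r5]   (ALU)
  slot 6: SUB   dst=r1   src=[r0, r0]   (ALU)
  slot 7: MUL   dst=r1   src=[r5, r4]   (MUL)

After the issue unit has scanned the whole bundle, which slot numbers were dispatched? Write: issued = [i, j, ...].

issued = [0, 1]

(0) want 1×ALU +2rd +1wr — yes → AL0|MU2|ME2|BR1|rd2|wr1
(1) want 1×MUL +2rd +1wr — yes → AL0|MU1|ME2|BR1|rd0|wr0
(2) want 1×MEM +2rd +0wr — RD_PORT → AL0|MU1|ME2|BR1|rd0|wr0
(3) want 1×ALU +2rd +1wr — FU → AL0|MU1|ME2|BR1|rd0|wr0
(4) want 1×MUL +2rd +1wr — RD_PORT → AL0|MU1|ME2|BR1|rd0|wr0
(5) want 1×ALU +2rd +1wr — FU → AL0|MU1|ME2|BR1|rd0|wr0
(6) want 1×ALU +1rd +1wr — FU → AL0|MU1|ME2|BR1|rd0|wr0
(7) want 1×MUL +2rd +1wr — RD_PORT → AL0|MU1|ME2|BR1|rd0|wr0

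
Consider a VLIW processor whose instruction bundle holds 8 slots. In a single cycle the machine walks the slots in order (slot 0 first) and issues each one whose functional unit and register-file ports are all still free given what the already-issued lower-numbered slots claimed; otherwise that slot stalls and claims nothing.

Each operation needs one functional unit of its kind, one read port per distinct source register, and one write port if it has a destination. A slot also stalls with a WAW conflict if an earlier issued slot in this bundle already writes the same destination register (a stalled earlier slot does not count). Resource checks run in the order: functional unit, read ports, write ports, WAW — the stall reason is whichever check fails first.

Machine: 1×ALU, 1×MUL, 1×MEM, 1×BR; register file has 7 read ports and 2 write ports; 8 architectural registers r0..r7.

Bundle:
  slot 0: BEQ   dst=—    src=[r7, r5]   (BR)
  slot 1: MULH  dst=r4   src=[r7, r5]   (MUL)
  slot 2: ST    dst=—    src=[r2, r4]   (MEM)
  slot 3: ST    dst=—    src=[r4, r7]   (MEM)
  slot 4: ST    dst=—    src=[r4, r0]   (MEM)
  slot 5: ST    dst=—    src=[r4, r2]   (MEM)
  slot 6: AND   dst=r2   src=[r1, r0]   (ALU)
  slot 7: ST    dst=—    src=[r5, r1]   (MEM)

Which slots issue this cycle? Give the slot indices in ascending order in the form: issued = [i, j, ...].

issued = [0, 1, 2]

[0] BR needs rd=2 wr=0: ok; after: ALU=1 MUL=1 MEM=1 BR=0, R=5, W=2
[1] MUL needs rd=2 wr=1: ok; after: ALU=1 MUL=0 MEM=1 BR=0, R=3, W=1
[2] MEM needs rd=2 wr=0: ok; after: ALU=1 MUL=0 MEM=0 BR=0, R=1, W=1
[3] MEM needs rd=2 wr=0: FU; after: ALU=1 MUL=0 MEM=0 BR=0, R=1, W=1
[4] MEM needs rd=2 wr=0: FU; after: ALU=1 MUL=0 MEM=0 BR=0, R=1, W=1
[5] MEM needs rd=2 wr=0: FU; after: ALU=1 MUL=0 MEM=0 BR=0, R=1, W=1
[6] ALU needs rd=2 wr=1: RD_PORT; after: ALU=1 MUL=0 MEM=0 BR=0, R=1, W=1
[7] MEM needs rd=2 wr=0: FU; after: ALU=1 MUL=0 MEM=0 BR=0, R=1, W=1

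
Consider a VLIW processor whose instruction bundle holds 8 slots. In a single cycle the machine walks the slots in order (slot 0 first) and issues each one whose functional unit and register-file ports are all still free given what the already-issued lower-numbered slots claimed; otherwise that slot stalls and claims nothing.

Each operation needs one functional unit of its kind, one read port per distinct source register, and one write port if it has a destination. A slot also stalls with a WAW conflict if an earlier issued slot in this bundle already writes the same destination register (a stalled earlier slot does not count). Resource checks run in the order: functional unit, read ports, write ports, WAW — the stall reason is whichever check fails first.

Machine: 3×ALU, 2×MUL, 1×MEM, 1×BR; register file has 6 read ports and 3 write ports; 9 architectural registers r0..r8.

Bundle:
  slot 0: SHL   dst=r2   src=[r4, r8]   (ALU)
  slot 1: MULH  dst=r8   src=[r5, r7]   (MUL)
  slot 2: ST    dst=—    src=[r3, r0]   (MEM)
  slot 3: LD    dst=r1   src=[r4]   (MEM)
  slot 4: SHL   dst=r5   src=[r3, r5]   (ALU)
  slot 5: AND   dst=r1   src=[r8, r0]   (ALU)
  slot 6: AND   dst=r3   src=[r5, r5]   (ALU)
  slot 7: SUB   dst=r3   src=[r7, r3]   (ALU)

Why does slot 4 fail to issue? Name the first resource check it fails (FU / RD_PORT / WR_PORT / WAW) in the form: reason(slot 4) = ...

reason(slot 4) = RD_PORT

slot 0 (ALU): ISSUE — free A2,Mu2,Ld1,B1 rp4 wp2
slot 1 (MUL): ISSUE — free A2,Mu1,Ld1,B1 rp2 wp1
slot 2 (MEM): ISSUE — free A2,Mu1,Ld0,B1 rp0 wp1
slot 3 (MEM): stall FU — free A2,Mu1,Ld0,B1 rp0 wp1
slot 4 (ALU): stall RD_PORT — free A2,Mu1,Ld0,B1 rp0 wp1
slot 5 (ALU): stall RD_PORT — free A2,Mu1,Ld0,B1 rp0 wp1
slot 6 (ALU): stall RD_PORT — free A2,Mu1,Ld0,B1 rp0 wp1
slot 7 (ALU): stall RD_PORT — free A2,Mu1,Ld0,B1 rp0 wp1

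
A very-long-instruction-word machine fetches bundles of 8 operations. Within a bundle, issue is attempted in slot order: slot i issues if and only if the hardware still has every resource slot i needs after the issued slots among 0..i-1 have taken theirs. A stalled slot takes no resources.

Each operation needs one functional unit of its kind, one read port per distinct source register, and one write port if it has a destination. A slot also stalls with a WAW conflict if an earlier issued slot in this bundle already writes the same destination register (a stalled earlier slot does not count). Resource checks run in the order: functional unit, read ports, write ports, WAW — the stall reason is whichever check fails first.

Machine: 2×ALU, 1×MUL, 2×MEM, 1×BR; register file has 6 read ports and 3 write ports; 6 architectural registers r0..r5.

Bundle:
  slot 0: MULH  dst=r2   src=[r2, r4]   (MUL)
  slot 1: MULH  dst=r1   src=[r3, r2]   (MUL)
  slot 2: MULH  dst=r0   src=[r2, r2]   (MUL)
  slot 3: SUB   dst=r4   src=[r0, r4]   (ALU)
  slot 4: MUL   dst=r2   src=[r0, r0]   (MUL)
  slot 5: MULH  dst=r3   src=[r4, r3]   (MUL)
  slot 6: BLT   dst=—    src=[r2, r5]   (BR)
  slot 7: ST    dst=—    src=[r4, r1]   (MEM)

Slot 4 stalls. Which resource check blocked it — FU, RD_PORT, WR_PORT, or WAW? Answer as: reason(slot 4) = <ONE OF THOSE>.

reason(slot 4) = FU

[0] MUL needs rd=2 wr=1: ok; after: ALU=2 MUL=0 MEM=2 BR=1, R=4, W=2
[1] MUL needs rd=2 wr=1: FU; after: ALU=2 MUL=0 MEM=2 BR=1, R=4, W=2
[2] MUL needs rd=1 wr=1: FU; after: ALU=2 MUL=0 MEM=2 BR=1, R=4, W=2
[3] ALU needs rd=2 wr=1: ok; after: ALU=1 MUL=0 MEM=2 BR=1, R=2, W=1
[4] MUL needs rd=1 wr=1: FU; after: ALU=1 MUL=0 MEM=2 BR=1, R=2, W=1
[5] MUL needs rd=2 wr=1: FU; after: ALU=1 MUL=0 MEM=2 BR=1, R=2, W=1
[6] BR needs rd=2 wr=0: ok; after: ALU=1 MUL=0 MEM=2 BR=0, R=0, W=1
[7] MEM needs rd=2 wr=0: RD_PORT; after: ALU=1 MUL=0 MEM=2 BR=0, R=0, W=1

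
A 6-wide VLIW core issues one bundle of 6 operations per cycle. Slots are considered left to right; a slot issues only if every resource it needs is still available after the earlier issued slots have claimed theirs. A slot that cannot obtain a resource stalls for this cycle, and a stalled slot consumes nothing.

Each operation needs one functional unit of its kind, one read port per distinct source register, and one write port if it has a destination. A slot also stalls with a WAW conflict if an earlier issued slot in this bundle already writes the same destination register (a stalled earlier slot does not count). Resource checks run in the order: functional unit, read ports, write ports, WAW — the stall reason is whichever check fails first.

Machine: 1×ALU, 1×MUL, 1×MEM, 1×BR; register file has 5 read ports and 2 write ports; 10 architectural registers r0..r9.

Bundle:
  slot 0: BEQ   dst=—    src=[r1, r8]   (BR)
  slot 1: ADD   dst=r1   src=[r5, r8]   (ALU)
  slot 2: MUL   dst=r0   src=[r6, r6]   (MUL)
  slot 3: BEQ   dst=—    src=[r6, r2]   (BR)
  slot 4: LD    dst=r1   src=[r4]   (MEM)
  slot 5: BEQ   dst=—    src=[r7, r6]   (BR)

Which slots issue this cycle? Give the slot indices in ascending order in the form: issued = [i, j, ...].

[0] BR needs rd=2 wr=0: ok; after: ALU=1 MUL=1 MEM=1 BR=0, R=3, W=2
[1] ALU needs rd=2 wr=1: ok; after: ALU=0 MUL=1 MEM=1 BR=0, R=1, W=1
[2] MUL needs rd=1 wr=1: ok; after: ALU=0 MUL=0 MEM=1 BR=0, R=0, W=0
[3] BR needs rd=2 wr=0: FU; after: ALU=0 MUL=0 MEM=1 BR=0, R=0, W=0
[4] MEM needs rd=1 wr=1: RD_PORT; after: ALU=0 MUL=0 MEM=1 BR=0, R=0, W=0
[5] BR needs rd=2 wr=0: FU; after: ALU=0 MUL=0 MEM=1 BR=0, R=0, W=0

issued = [0, 1, 2]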